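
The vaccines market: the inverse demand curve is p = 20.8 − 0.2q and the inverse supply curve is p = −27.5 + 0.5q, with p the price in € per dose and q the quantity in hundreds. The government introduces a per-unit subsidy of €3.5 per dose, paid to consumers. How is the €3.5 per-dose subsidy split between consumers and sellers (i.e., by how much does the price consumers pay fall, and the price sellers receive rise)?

Inverting to q(p) form: qd = 104 − 5p; qs = 2p + 55.
Without the subsidy, 104 − 5p = 2p + 55 gives 7p = 49, so p* = €7 and q* = 69.
With a per-unit subsidy paid to consumers, each effectively pays p − 3.5, so demand becomes qd = 104 − 5(p − 3.5).
New equilibrium: consumers pay €6, sellers receive €9.5, q = 74. (Wedge: pb − ps = −3.5.)
Gain to consumers: €1; to sellers: €2.5. (They sum to €3.5.)

Consumers gain €1 per dose; sellers gain €2.5 per dose.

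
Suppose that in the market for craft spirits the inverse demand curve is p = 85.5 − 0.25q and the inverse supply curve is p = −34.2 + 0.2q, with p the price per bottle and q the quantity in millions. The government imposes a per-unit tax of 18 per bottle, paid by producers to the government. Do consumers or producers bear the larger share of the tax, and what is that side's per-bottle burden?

Consumers bear the larger share: 10 per bottle.

Rewrite in direct form: qd = 342 − 4p and qs = 5p + 171.
Before the tax: set 342 − 4p = 5p + 171 → p* = 19, q* = 266.
With the tax collected from producers, supply shifts: qs = 5(p − 18) + 171.
New equilibrium: consumers pay 29, producers receive 11, q = 226. (Wedge: pb − ps = 18.)
Per-bottle burden: consumers 10, producers 8.
Consumers take the larger share because demand is less price-elastic here (demand slope 4 vs supply slope 5).
The less price-elastic side of the market bears the larger share of a per-unit tax.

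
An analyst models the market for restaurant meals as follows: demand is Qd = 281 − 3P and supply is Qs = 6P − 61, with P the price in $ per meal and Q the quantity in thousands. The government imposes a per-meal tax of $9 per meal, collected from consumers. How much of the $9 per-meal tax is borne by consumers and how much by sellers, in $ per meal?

Consumers bear $6 per meal; sellers bear $3 per meal.

Before the tax: set 281 − 3P = 6P − 61 → P* = $38, Q* = 167.
With the tax collected from consumers, demand (in seller-price terms) shifts: Qd = 281 − 3(P + 9).
New equilibrium: consumers pay $44, sellers receive $35, Q = 149. (Wedge: Pb − Ps = 9.)
Burden on consumers: $6; on sellers: $3. (They sum to $9.)
The less price-elastic side of the market bears the larger share of a per-unit tax.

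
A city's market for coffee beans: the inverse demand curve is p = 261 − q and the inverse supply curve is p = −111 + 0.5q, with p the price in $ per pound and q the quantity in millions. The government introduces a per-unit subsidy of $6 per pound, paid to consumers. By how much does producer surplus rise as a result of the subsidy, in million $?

Producer surplus rises by $500 million.

Rewrite in direct form: qd = 261 − p and qs = 2p + 222.
Without the subsidy, 261 − p = 2p + 222 gives 3p = 39, so p* = $13 and q* = 248.
With a per-unit subsidy paid to consumers, each effectively pays p − 6, so demand becomes qd = 261 − (p − 6).
New equilibrium: consumers pay $9, sellers receive $15, q = 252. (Wedge: pb − ps = −6.)
ΔPS is the trapezoid between Q = 252 and Q = 248 of height $2: ½ · (248 + 252) · 2 = $500.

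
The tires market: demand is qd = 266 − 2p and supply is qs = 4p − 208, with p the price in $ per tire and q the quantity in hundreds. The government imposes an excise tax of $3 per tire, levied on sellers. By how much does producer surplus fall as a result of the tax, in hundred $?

Producer surplus falls by $106 hundred.

Without the tax, 266 − 2p = 4p − 208 gives 6p = 474, so p* = $79 and q* = 108.
With the tax collected from sellers, supply shifts: qs = 4(p − 3) − 208.
New equilibrium: buyers pay $81, sellers receive $78, q = 104. (Wedge: pb − ps = 3.)
ΔPS is the trapezoid between Q = 104 and Q = 108 of height $1: ½ · (108 + 104) · 1 = $106.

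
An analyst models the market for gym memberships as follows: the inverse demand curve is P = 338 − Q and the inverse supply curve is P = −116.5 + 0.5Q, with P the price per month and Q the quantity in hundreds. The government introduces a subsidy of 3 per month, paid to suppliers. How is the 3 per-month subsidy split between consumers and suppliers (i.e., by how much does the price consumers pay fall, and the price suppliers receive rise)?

Consumers gain 2 per month; suppliers gain 1 per month.

Rewrite in direct form: Qd = 338 − P and Qs = 2P + 233.
Before the subsidy: set 338 − P = 2P + 233 → P* = 35, Q* = 303.
With a per-unit subsidy paid to suppliers, each receives P + 3 per unit sold, so supply becomes Qs = 2(P + 3) + 233.
Solving gives Q = 305 with consumers paying 33 and suppliers receiving 36 (the 3 wedge).
Gain to consumers: 2; to suppliers: 1. (They sum to 3.)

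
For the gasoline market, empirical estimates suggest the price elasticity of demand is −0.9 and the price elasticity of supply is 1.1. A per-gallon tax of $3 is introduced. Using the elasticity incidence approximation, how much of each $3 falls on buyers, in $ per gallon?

Buyers bear ≈ $1.65 per gallon.

Incidence ratio: buyers' share ≈ εs / (εs + |εd|) = 1.1 / (1.1 + 0.9) = 0.55.
So buyers bear ≈ 0.55 × $3 = $1.65; suppliers bear $1.35.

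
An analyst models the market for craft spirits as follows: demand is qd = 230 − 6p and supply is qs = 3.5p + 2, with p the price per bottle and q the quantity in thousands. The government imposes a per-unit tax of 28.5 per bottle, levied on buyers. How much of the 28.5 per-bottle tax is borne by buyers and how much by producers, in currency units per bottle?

Without the tax, 230 − 6p = 3.5p + 2 gives 9.5p = 228, so p* = 24 and q* = 86.
With the tax collected from buyers, demand (in seller-price terms) shifts: qd = 230 − 6(p + 28.5).
New equilibrium: buyers pay 34.5, producers receive 6, q = 23. (Wedge: pb − ps = 28.5.)
Burden on buyers: 10.5; on producers: 18. (They sum to 28.5.)

Buyers bear 10.5 per bottle; producers bear 18 per bottle.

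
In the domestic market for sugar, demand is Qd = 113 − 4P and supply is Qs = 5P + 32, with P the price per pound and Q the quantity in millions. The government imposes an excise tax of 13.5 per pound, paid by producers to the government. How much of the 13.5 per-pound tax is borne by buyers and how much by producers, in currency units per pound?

Buyers bear 7.5 per pound; producers bear 6 per pound.

Without the tax, 113 − 4P = 5P + 32 gives 9P = 81, so P* = 9 and Q* = 77.
With the tax collected from producers, supply shifts: Qs = 5(P − 13.5) + 32.
New equilibrium: buyers pay 16.5, producers receive 3, Q = 47. (Wedge: Pb − Ps = 13.5.)
Burden on buyers: 7.5; on producers: 6. (They sum to 13.5.)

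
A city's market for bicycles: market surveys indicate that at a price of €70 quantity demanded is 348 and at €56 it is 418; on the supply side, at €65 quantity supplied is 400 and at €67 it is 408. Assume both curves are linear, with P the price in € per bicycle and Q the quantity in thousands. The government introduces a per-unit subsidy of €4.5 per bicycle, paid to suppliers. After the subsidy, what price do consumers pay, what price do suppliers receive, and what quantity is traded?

Consumers pay €60; suppliers receive €64.5; quantity = 398.

Demand slope: (418 − 348)/(56 − 70) = -5, so Qd = 698 − 5P.
Supply slope: (408 − 400)/(67 − 65) = 4, so Qs = 4P + 140.
Without the subsidy, 698 − 5P = 4P + 140 gives 9P = 558, so P* = €62 and Q* = 388.
With a per-unit subsidy paid to suppliers, each receives P + 4.5 per unit sold, so supply becomes Qs = 4(P + 4.5) + 140.
New equilibrium: consumers pay €60, suppliers receive €64.5, Q = 398. (Wedge: Pb − Ps = −4.5.)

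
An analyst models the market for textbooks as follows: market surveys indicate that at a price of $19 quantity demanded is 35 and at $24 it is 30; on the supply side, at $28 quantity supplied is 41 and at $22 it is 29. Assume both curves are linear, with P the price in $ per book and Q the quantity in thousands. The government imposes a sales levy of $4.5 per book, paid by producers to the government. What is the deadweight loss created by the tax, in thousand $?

Demand slope: (30 − 35)/(24 − 19) = -1, so Qd = 54 − P.
Supply slope: (29 − 41)/(22 − 28) = 2, so Qs = 2P − 15.
Before the tax: set 54 − P = 2P − 15 → P* = $23, Q* = 31.
With the tax collected from producers, supply shifts: Qs = 2(P − 4.5) − 15.
New equilibrium: consumers pay $26, producers receive $21.5, Q = 28. (Wedge: Pb − Ps = 4.5.)
Quantity falls by |ΔQ| = |31 − 28| = 3.
DWL = ½ · t · |ΔQ| = ½ · 4.5 · 3 = $6.75.

Deadweight loss = $6.75 thousand.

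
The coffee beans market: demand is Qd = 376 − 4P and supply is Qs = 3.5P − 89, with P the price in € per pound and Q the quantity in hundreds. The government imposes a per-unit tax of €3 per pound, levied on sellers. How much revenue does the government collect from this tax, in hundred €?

Tax revenue = €367.2 hundred.

Without the tax, 376 − 4P = 3.5P − 89 gives 7.5P = 465, so P* = €62 and Q* = 128.
With the tax collected from sellers, supply shifts: Qs = 3.5(P − 3) − 89.
Solving gives Q = 122.4 with buyers paying €63.4 and sellers receiving €60.4 (the €3 wedge).
Revenue = t · Q = 3 · 122.4 = €367.2.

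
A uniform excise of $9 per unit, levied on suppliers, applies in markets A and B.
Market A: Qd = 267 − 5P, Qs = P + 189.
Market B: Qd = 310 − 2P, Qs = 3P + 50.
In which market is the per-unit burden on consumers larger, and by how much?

Market A: pre-tax P* = $13, Q* = 202; post-tax Q = 194.5; per-unit burden on consumers = $1.5.
Market B: pre-tax P* = $52, Q* = 206; post-tax Q = 195.2; per-unit burden on consumers = $5.4.
Difference: $1.5 vs $5.4 → market B is larger by $3.9.

Market B, by $3.9.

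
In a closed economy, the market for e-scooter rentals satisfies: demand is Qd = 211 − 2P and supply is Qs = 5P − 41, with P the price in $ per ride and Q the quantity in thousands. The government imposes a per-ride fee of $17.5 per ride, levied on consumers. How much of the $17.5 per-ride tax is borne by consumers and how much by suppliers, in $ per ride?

Consumers bear $12.5 per ride; suppliers bear $5 per ride.

Without the tax, 211 − 2P = 5P − 41 gives 7P = 252, so P* = $36 and Q* = 139.
With the tax collected from consumers, demand (in seller-price terms) shifts: Qd = 211 − 2(P + 17.5).
New equilibrium: consumers pay $48.5, suppliers receive $31, Q = 114. (Wedge: Pb − Ps = 17.5.)
Burden on consumers: $12.5; on suppliers: $5. (They sum to $17.5.)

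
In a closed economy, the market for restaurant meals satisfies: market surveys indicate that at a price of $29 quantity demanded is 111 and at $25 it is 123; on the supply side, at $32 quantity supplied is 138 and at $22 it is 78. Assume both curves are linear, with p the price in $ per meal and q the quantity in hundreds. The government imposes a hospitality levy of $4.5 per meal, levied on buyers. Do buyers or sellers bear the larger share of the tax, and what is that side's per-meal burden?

Buyers bear the larger share: $3 per meal.

Demand slope: (123 − 111)/(25 − 29) = -3, so qd = 198 − 3p.
Supply slope: (78 − 138)/(22 − 32) = 6, so qs = 6p − 54.
Before the tax: set 198 − 3p = 6p − 54 → p* = $28, q* = 114.
With the tax collected from buyers, demand (in seller-price terms) shifts: qd = 198 − 3(p + 4.5).
Solving gives q = 105 with buyers paying $31 and sellers receiving $26.5 (the $4.5 wedge).
Per-meal burden: buyers $3, sellers $1.5.
Buyers take the larger share because demand is less price-elastic here (demand slope 3 vs supply slope 6).
The less price-elastic side of the market bears the larger share of a per-unit tax.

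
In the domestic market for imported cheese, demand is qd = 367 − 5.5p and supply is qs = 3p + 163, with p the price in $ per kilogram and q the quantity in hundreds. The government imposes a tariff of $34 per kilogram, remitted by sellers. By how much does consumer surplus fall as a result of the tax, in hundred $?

Consumer surplus falls by $2424 hundred.

Without the tax, 367 − 5.5p = 3p + 163 gives 8.5p = 204, so p* = $24 and q* = 235.
With the tax collected from sellers, supply shifts: qs = 3(p − 34) + 163.
New equilibrium: buyers pay $36, sellers receive $2, q = 169. (Wedge: pb − ps = 34.)
ΔCS is the trapezoid between Q = 169 and Q = 235 of height $12: ½ · (235 + 169) · 12 = $2424.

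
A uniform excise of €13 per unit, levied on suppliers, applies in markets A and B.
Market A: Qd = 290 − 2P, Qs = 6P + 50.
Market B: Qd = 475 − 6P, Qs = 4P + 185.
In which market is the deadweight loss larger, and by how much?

Market A: pre-tax P* = €30, Q* = 230; post-tax Q = 210.5; deadweight loss = €126.75.
Market B: pre-tax P* = €29, Q* = 301; post-tax Q = 269.8; deadweight loss = €202.8.
Difference: €126.75 vs €202.8 → market B is larger by €76.05.

Market B, by €76.05.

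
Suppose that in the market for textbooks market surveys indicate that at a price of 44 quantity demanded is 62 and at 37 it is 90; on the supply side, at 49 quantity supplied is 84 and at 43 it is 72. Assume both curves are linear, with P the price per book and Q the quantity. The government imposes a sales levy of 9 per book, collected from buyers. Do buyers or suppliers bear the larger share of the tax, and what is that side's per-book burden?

Suppliers bear the larger share: 6 per book.

Demand slope: (90 − 62)/(37 − 44) = -4, so Qd = 238 − 4P.
Supply slope: (72 − 84)/(43 − 49) = 2, so Qs = 2P − 14.
Without the tax, 238 − 4P = 2P − 14 gives 6P = 252, so P* = 42 and Q* = 70.
With the tax collected from buyers, demand (in seller-price terms) shifts: Qd = 238 − 4(P + 9).
Solving gives Q = 58 with buyers paying 45 and suppliers receiving 36 (the 9 wedge).
Per-book burden: buyers 3, suppliers 6.
Suppliers take the larger share because supply is less price-elastic here (demand slope 4 vs supply slope 2).
The less price-elastic side of the market bears the larger share of a per-unit tax.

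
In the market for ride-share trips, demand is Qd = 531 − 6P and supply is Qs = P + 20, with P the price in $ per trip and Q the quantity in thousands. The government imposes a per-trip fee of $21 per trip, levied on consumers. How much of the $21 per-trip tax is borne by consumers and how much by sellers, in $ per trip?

Consumers bear $3 per trip; sellers bear $18 per trip.

Without the tax, 531 − 6P = P + 20 gives 7P = 511, so P* = $73 and Q* = 93.
With the tax collected from consumers, demand (in seller-price terms) shifts: Qd = 531 − 6(P + 21).
Solving gives Q = 75 with consumers paying $76 and sellers receiving $55 (the $21 wedge).
Burden on consumers: $3; on sellers: $18. (They sum to $21.)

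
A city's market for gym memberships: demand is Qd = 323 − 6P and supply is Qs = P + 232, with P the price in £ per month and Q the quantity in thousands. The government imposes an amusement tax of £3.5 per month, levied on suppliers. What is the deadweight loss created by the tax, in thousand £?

Without the tax, 323 − 6P = P + 232 gives 7P = 91, so P* = £13 and Q* = 245.
With the tax collected from suppliers, supply shifts: Qs = (P − 3.5) + 232.
Solving gives Q = 242 with consumers paying £13.5 and suppliers receiving £10 (the £3.5 wedge).
Quantity falls by |ΔQ| = |245 − 242| = 3.
DWL = ½ · t · |ΔQ| = ½ · 3.5 · 3 = £5.25.

Deadweight loss = £5.25 thousand.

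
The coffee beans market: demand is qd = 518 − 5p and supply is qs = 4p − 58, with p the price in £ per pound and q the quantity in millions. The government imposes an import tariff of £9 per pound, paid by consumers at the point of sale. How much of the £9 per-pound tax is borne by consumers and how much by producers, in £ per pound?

Without the tax, 518 − 5p = 4p − 58 gives 9p = 576, so p* = £64 and q* = 198.
With the tax collected from consumers, demand (in seller-price terms) shifts: qd = 518 − 5(p + 9).
New equilibrium: consumers pay £68, producers receive £59, q = 178. (Wedge: pb − ps = 9.)
Burden on consumers: £4; on producers: £5. (They sum to £9.)
The less price-elastic side of the market bears the larger share of a per-unit tax.

Consumers bear £4 per pound; producers bear £5 per pound.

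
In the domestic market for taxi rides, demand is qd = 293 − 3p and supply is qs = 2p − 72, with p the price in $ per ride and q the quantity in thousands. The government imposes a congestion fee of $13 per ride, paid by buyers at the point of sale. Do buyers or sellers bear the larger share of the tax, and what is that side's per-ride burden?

Before the tax: set 293 − 3p = 2p − 72 → p* = $73, q* = 74.
With the tax collected from buyers, demand (in seller-price terms) shifts: qd = 293 − 3(p + 13).
Solving gives q = 58.4 with buyers paying $78.2 and sellers receiving $65.2 (the $13 wedge).
Per-ride burden: buyers $5.2, sellers $7.8.
Sellers take the larger share because supply is less price-elastic here (demand slope 3 vs supply slope 2).
The less price-elastic side of the market bears the larger share of a per-unit tax.

Sellers bear the larger share: $7.8 per ride.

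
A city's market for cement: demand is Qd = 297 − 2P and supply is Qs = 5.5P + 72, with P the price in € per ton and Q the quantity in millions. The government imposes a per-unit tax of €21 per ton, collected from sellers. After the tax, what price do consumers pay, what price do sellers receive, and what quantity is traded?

Consumers pay €45.4; sellers receive €24.4; quantity = 206.2.

Before the tax: set 297 − 2P = 5.5P + 72 → P* = €30, Q* = 237.
With the tax collected from sellers, supply shifts: Qs = 5.5(P − 21) + 72.
New equilibrium: consumers pay €45.4, sellers receive €24.4, Q = 206.2. (Wedge: Pb − Ps = 21.)
The less price-elastic side of the market bears the larger share of a per-unit tax.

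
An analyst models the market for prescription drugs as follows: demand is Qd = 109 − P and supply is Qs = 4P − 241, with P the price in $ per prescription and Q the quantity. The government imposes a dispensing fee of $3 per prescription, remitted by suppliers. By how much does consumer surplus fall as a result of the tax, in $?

Without the tax, 109 − P = 4P − 241 gives 5P = 350, so P* = $70 and Q* = 39.
With the tax collected from suppliers, supply shifts: Qs = 4(P − 3) − 241.
New equilibrium: buyers pay $72.4, suppliers receive $69.4, Q = 36.6. (Wedge: Pb − Ps = 3.)
ΔCS is the trapezoid between Q = 36.6 and Q = 39 of height $2.4: ½ · (39 + 36.6) · 2.4 = $90.72.

Consumer surplus falls by $90.72.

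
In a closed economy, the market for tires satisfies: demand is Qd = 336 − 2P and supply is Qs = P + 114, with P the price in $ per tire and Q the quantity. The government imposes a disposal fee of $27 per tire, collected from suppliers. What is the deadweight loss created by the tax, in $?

Without the tax, 336 − 2P = P + 114 gives 3P = 222, so P* = $74 and Q* = 188.
With the tax collected from suppliers, supply shifts: Qs = (P − 27) + 114.
New equilibrium: consumers pay $83, suppliers receive $56, Q = 170. (Wedge: Pb − Ps = 27.)
Quantity falls by |ΔQ| = |188 − 170| = 18.
DWL = ½ · t · |ΔQ| = ½ · 27 · 18 = $243.

Deadweight loss = $243.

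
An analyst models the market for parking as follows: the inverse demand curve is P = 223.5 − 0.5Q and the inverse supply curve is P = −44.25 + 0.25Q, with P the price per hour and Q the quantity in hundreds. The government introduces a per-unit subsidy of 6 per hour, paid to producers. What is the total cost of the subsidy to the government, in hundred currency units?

Government outlay = 2190 hundred.

Inverting to Q(P) form: Qd = 447 − 2P; Qs = 4P + 177.
Before the subsidy: set 447 − 2P = 4P + 177 → P* = 45, Q* = 357.
With a per-unit subsidy paid to producers, each receives P + 6 per unit sold, so supply becomes Qs = 4(P + 6) + 177.
Solving gives Q = 365 with buyers paying 41 and producers receiving 47 (the 6 wedge).
Outlay = t · Q = 6 · 365 = 2190.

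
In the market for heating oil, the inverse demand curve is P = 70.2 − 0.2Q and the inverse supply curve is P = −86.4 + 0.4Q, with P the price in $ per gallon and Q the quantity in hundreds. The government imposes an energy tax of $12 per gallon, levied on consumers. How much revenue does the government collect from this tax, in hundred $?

Inverting to Q(P) form: Qd = 351 − 5P; Qs = 2.5P + 216.
Without the tax, 351 − 5P = 2.5P + 216 gives 7.5P = 135, so P* = $18 and Q* = 261.
With the tax collected from consumers, demand (in seller-price terms) shifts: Qd = 351 − 5(P + 12).
Solving gives Q = 241 with consumers paying $22 and sellers receiving $10 (the $12 wedge).
Revenue = t · Q = 12 · 241 = $2892.

Tax revenue = $2892 hundred.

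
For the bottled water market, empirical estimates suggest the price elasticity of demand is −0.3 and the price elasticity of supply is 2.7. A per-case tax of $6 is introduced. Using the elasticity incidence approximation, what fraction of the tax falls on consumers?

Incidence ratio: consumers' share ≈ εs / (εs + |εd|) = 2.7 / (2.7 + 0.3) = 0.9.
Supply is the more elastic side, so consumers bear the larger share.

Consumers' share ≈ 0.9.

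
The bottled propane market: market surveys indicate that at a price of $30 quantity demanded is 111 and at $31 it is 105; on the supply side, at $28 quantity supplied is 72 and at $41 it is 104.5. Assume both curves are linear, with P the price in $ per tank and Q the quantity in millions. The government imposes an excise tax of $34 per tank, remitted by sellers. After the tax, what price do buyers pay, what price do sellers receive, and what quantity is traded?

Buyers pay $44; sellers receive $10; quantity = 27.

Demand slope: (105 − 111)/(31 − 30) = -6, so Qd = 291 − 6P.
Supply slope: (104.5 − 72)/(41 − 28) = 2.5, so Qs = 2.5P + 2.
Before the tax: set 291 − 6P = 2.5P + 2 → P* = $34, Q* = 87.
With the tax collected from sellers, supply shifts: Qs = 2.5(P − 34) + 2.
Solving gives Q = 27 with buyers paying $44 and sellers receiving $10 (the $34 wedge).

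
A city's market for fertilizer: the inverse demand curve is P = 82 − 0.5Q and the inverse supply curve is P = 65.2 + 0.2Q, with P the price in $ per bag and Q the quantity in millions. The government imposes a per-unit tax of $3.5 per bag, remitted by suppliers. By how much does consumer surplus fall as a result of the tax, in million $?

Inverting to Q(P) form: Qd = 164 − 2P; Qs = 5P − 326.
Without the tax, 164 − 2P = 5P − 326 gives 7P = 490, so P* = $70 and Q* = 24.
With the tax collected from suppliers, supply shifts: Qs = 5(P − 3.5) − 326.
Solving gives Q = 19 with consumers paying $72.5 and suppliers receiving $69 (the $3.5 wedge).
ΔCS is the trapezoid between Q = 19 and Q = 24 of height $2.5: ½ · (24 + 19) · 2.5 = $53.75.

Consumer surplus falls by $53.75 million.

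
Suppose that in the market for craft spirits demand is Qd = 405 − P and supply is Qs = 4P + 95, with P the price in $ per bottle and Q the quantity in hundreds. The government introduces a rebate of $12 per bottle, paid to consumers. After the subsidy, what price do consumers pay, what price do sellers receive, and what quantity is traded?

Consumers pay $52.4; sellers receive $64.4; quantity = 352.6.

Without the subsidy, 405 − P = 4P + 95 gives 5P = 310, so P* = $62 and Q* = 343.
With a per-unit subsidy paid to consumers, each effectively pays P − 12, so demand becomes Qd = 405 − (P − 12).
Solving gives Q = 352.6 with consumers paying $52.4 and sellers receiving $64.4 (the $12 wedge).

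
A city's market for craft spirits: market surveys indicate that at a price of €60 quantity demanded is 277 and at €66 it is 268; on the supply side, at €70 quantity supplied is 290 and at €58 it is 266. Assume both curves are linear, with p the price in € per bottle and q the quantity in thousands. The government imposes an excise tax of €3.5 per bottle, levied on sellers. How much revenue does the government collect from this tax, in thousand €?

Demand slope: (268 − 277)/(66 − 60) = -1.5, so qd = 367 − 1.5p.
Supply slope: (266 − 290)/(58 − 70) = 2, so qs = 2p + 150.
Without the tax, 367 − 1.5p = 2p + 150 gives 3.5p = 217, so p* = €62 and q* = 274.
With the tax collected from sellers, supply shifts: qs = 2(p − 3.5) + 150.
Solving gives q = 271 with buyers paying €64 and sellers receiving €60.5 (the €3.5 wedge).
Revenue = t · Q = 3.5 · 271 = €948.5.

Tax revenue = €948.5 thousand.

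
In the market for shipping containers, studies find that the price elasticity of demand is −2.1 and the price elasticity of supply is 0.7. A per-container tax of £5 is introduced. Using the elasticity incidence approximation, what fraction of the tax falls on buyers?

Buyers' share ≈ 0.25.

Incidence ratio: buyers' share ≈ εs / (εs + |εd|) = 0.7 / (0.7 + 2.1) = 0.25.
Supply is the less elastic side, so buyers bear the smaller share.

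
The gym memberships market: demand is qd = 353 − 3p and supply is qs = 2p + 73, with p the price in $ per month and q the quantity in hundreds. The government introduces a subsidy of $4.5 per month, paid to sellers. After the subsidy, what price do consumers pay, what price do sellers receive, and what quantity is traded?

Before the subsidy: set 353 − 3p = 2p + 73 → p* = $56, q* = 185.
With a per-unit subsidy paid to sellers, each receives p + 4.5 per unit sold, so supply becomes qs = 2(p + 4.5) + 73.
Solving gives q = 190.4 with consumers paying $54.2 and sellers receiving $58.7 (the $4.5 wedge).

Consumers pay $54.2; sellers receive $58.7; quantity = 190.4.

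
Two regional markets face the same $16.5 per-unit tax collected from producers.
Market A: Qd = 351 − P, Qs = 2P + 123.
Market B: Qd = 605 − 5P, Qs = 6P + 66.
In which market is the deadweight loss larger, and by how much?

Market A: pre-tax P* = $76, Q* = 275; post-tax Q = 264; deadweight loss = $90.75.
Market B: pre-tax P* = $49, Q* = 360; post-tax Q = 315; deadweight loss = $371.25.
Difference: $90.75 vs $371.25 → market B is larger by $280.5.

Market B, by $280.5.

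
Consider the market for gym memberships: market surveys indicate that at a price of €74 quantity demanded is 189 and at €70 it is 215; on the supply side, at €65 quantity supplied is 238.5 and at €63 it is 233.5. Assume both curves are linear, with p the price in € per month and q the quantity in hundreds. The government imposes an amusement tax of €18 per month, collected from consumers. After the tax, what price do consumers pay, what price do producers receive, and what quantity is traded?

Demand slope: (215 − 189)/(70 − 74) = -6.5, so qd = 670 − 6.5p.
Supply slope: (233.5 − 238.5)/(63 − 65) = 2.5, so qs = 2.5p + 76.
Without the tax, 670 − 6.5p = 2.5p + 76 gives 9p = 594, so p* = €66 and q* = 241.
With the tax collected from consumers, demand (in seller-price terms) shifts: qd = 670 − 6.5(p + 18).
New equilibrium: consumers pay €71, producers receive €53, q = 208.5. (Wedge: pb − ps = 18.)

Consumers pay €71; producers receive €53; quantity = 208.5.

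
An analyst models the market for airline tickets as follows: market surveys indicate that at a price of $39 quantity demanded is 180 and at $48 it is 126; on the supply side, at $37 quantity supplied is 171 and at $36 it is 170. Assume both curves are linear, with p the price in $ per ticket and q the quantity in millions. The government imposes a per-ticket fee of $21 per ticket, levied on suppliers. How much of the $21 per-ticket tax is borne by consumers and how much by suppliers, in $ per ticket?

Demand slope: (126 − 180)/(48 − 39) = -6, so qd = 414 − 6p.
Supply slope: (170 − 171)/(36 − 37) = 1, so qs = p + 134.
Without the tax, 414 − 6p = p + 134 gives 7p = 280, so p* = $40 and q* = 174.
With the tax collected from suppliers, supply shifts: qs = (p − 21) + 134.
New equilibrium: consumers pay $43, suppliers receive $22, q = 156. (Wedge: pb − ps = 21.)
Burden on consumers: $3; on suppliers: $18. (They sum to $21.)
The less price-elastic side of the market bears the larger share of a per-unit tax.

Consumers bear $3 per ticket; suppliers bear $18 per ticket.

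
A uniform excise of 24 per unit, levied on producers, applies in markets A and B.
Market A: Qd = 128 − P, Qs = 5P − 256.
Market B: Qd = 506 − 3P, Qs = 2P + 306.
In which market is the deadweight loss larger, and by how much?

Market B, by 105.6.

Market A: pre-tax P* = 64, Q* = 64; post-tax Q = 44; deadweight loss = 240.
Market B: pre-tax P* = 40, Q* = 386; post-tax Q = 357.2; deadweight loss = 345.6.
Difference: 240 vs 345.6 → market B is larger by 105.6.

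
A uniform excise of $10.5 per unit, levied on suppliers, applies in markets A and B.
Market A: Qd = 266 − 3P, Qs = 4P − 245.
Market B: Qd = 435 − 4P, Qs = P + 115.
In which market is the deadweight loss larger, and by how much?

Market A: pre-tax P* = $73, Q* = 47; post-tax Q = 29; deadweight loss = $94.5.
Market B: pre-tax P* = $64, Q* = 179; post-tax Q = 170.6; deadweight loss = $44.1.
Difference: $94.5 vs $44.1 → market A is larger by $50.4.

Market A, by $50.4.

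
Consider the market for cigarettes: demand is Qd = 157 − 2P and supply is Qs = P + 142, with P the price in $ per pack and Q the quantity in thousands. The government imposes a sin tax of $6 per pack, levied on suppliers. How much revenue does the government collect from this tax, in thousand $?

Tax revenue = $858 thousand.

Without the tax, 157 − 2P = P + 142 gives 3P = 15, so P* = $5 and Q* = 147.
With the tax collected from suppliers, supply shifts: Qs = (P − 6) + 142.
New equilibrium: buyers pay $7, suppliers receive $1, Q = 143. (Wedge: Pb − Ps = 6.)
Revenue = t · Q = 6 · 143 = $858.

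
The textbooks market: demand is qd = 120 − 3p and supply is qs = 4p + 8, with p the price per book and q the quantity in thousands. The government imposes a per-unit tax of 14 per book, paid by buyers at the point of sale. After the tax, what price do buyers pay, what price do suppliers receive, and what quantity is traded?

Buyers pay 24; suppliers receive 10; quantity = 48.

Without the tax, 120 − 3p = 4p + 8 gives 7p = 112, so p* = 16 and q* = 72.
With the tax collected from buyers, demand (in seller-price terms) shifts: qd = 120 − 3(p + 14).
Solving gives q = 48 with buyers paying 24 and suppliers receiving 10 (the 14 wedge).
The less price-elastic side of the market bears the larger share of a per-unit tax.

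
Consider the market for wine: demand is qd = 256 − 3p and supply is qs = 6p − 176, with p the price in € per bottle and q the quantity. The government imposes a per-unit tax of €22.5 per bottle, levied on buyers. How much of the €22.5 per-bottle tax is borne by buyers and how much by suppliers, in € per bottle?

Buyers bear €15 per bottle; suppliers bear €7.5 per bottle.

Without the tax, 256 − 3p = 6p − 176 gives 9p = 432, so p* = €48 and q* = 112.
With the tax collected from buyers, demand (in seller-price terms) shifts: qd = 256 − 3(p + 22.5).
Solving gives q = 67 with buyers paying €63 and suppliers receiving €40.5 (the €22.5 wedge).
Burden on buyers: €15; on suppliers: €7.5. (They sum to €22.5.)
The less price-elastic side of the market bears the larger share of a per-unit tax.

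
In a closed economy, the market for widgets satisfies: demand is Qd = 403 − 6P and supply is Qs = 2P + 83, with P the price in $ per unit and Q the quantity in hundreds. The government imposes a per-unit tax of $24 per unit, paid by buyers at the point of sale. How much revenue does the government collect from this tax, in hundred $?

Before the tax: set 403 − 6P = 2P + 83 → P* = $40, Q* = 163.
With the tax collected from buyers, demand (in seller-price terms) shifts: Qd = 403 − 6(P + 24).
Solving gives Q = 127 with buyers paying $46 and producers receiving $22 (the $24 wedge).
Revenue = t · Q = 24 · 127 = $3048.

Tax revenue = $3048 hundred.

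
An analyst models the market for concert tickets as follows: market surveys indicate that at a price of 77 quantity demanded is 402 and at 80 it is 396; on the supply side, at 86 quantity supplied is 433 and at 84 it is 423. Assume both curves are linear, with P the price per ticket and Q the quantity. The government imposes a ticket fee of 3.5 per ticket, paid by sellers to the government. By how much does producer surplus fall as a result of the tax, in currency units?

Producer surplus falls by 395.5.

Demand slope: (396 − 402)/(80 − 77) = -2, so Qd = 556 − 2P.
Supply slope: (423 − 433)/(84 − 86) = 5, so Qs = 5P + 3.
Before the tax: set 556 − 2P = 5P + 3 → P* = 79, Q* = 398.
With the tax collected from sellers, supply shifts: Qs = 5(P − 3.5) + 3.
Solving gives Q = 393 with buyers paying 81.5 and sellers receiving 78 (the 3.5 wedge).
ΔPS is the trapezoid between Q = 393 and Q = 398 of height 1: ½ · (398 + 393) · 1 = 395.5.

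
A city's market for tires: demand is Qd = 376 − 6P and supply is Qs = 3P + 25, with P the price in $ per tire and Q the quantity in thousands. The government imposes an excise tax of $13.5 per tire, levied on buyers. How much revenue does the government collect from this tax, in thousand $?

Tax revenue = $1552.5 thousand.

Without the tax, 376 − 6P = 3P + 25 gives 9P = 351, so P* = $39 and Q* = 142.
With the tax collected from buyers, demand (in seller-price terms) shifts: Qd = 376 − 6(P + 13.5).
Solving gives Q = 115 with buyers paying $43.5 and sellers receiving $30 (the $13.5 wedge).
Revenue = t · Q = 13.5 · 115 = $1552.5.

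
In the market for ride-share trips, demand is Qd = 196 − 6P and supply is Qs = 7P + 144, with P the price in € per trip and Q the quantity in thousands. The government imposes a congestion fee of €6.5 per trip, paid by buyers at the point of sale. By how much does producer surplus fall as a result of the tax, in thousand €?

Without the tax, 196 − 6P = 7P + 144 gives 13P = 52, so P* = €4 and Q* = 172.
With the tax collected from buyers, demand (in seller-price terms) shifts: Qd = 196 − 6(P + 6.5).
Solving gives Q = 151 with buyers paying €7.5 and producers receiving €1 (the €6.5 wedge).
ΔPS is the trapezoid between Q = 151 and Q = 172 of height €3: ½ · (172 + 151) · 3 = €484.5.

Producer surplus falls by €484.5 thousand.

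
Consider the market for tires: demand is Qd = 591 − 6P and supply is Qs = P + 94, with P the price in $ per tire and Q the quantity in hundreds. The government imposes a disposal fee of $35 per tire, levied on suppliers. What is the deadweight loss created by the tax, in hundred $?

Before the tax: set 591 − 6P = P + 94 → P* = $71, Q* = 165.
With the tax collected from suppliers, supply shifts: Qs = (P − 35) + 94.
Solving gives Q = 135 with buyers paying $76 and suppliers receiving $41 (the $35 wedge).
Quantity falls by |ΔQ| = |165 − 135| = 30.
DWL = ½ · t · |ΔQ| = ½ · 35 · 30 = $525.

Deadweight loss = $525 hundred.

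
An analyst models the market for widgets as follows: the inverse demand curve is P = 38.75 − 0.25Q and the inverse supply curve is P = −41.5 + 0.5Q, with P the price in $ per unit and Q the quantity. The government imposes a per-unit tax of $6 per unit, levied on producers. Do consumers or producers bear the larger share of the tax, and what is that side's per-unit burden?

Producers bear the larger share: $4 per unit.

Inverting to Q(P) form: Qd = 155 − 4P; Qs = 2P + 83.
Without the tax, 155 − 4P = 2P + 83 gives 6P = 72, so P* = $12 and Q* = 107.
With the tax collected from producers, supply shifts: Qs = 2(P − 6) + 83.
Solving gives Q = 99 with consumers paying $14 and producers receiving $8 (the $6 wedge).
Per-unit burden: consumers $2, producers $4.
Producers take the larger share because supply is less price-elastic here (demand slope 4 vs supply slope 2).
The less price-elastic side of the market bears the larger share of a per-unit tax.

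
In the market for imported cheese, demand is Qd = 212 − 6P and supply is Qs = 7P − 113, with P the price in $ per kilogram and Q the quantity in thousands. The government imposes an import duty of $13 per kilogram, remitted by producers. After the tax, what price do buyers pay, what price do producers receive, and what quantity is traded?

Before the tax: set 212 − 6P = 7P − 113 → P* = $25, Q* = 62.
With the tax collected from producers, supply shifts: Qs = 7(P − 13) − 113.
New equilibrium: buyers pay $32, producers receive $19, Q = 20. (Wedge: Pb − Ps = 13.)

Buyers pay $32; producers receive $19; quantity = 20.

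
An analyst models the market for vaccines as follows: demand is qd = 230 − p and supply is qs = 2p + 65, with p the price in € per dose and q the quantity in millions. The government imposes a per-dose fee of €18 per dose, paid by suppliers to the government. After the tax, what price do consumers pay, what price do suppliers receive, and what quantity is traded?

Before the tax: set 230 − p = 2p + 65 → p* = €55, q* = 175.
With the tax collected from suppliers, supply shifts: qs = 2(p − 18) + 65.
New equilibrium: consumers pay €67, suppliers receive €49, q = 163. (Wedge: pb − ps = 18.)

Consumers pay €67; suppliers receive €49; quantity = 163.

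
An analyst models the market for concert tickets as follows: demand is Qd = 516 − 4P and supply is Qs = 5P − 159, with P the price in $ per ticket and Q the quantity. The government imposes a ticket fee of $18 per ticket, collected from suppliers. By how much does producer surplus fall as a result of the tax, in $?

Before the tax: set 516 − 4P = 5P − 159 → P* = $75, Q* = 216.
With the tax collected from suppliers, supply shifts: Qs = 5(P − 18) − 159.
New equilibrium: buyers pay $85, suppliers receive $67, Q = 176. (Wedge: Pb − Ps = 18.)
ΔPS is the trapezoid between Q = 176 and Q = 216 of height $8: ½ · (216 + 176) · 8 = $1568.

Producer surplus falls by $1568.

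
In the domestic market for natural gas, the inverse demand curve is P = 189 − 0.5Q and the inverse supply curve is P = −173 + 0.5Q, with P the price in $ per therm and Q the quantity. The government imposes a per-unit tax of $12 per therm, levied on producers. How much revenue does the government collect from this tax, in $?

Tax revenue = $4200.

Rewrite in direct form: Qd = 378 − 2P and Qs = 2P + 346.
Without the tax, 378 − 2P = 2P + 346 gives 4P = 32, so P* = $8 and Q* = 362.
With the tax collected from producers, supply shifts: Qs = 2(P − 12) + 346.
New equilibrium: buyers pay $14, producers receive $2, Q = 350. (Wedge: Pb − Ps = 12.)
Revenue = t · Q = 12 · 350 = $4200.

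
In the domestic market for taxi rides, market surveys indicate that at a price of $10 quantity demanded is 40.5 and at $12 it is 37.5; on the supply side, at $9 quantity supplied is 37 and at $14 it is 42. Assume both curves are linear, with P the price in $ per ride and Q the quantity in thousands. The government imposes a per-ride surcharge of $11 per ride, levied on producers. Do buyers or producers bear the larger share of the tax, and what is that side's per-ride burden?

Demand slope: (37.5 − 40.5)/(12 − 10) = -1.5, so Qd = 55.5 − 1.5P.
Supply slope: (42 − 37)/(14 − 9) = 1, so Qs = P + 28.
Without the tax, 55.5 − 1.5P = P + 28 gives 2.5P = 27.5, so P* = $11 and Q* = 39.
With the tax collected from producers, supply shifts: Qs = (P − 11) + 28.
Solving gives Q = 32.4 with buyers paying $15.4 and producers receiving $4.4 (the $11 wedge).
Per-ride burden: buyers $4.4, producers $6.6.
Producers take the larger share because supply is less price-elastic here (demand slope 1.5 vs supply slope 1).

Producers bear the larger share: $6.6 per ride.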